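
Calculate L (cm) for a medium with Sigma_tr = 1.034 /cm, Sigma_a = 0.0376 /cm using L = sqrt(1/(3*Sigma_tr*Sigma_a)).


D = 1 / (3 * Sigma_tr) = 1 / (3 * 1.034) = 0.3223727 cm
L = sqrt(D / Sigma_a)
L = sqrt(0.3223727 / 0.0376)
L = 2.9281 cm

2.9281


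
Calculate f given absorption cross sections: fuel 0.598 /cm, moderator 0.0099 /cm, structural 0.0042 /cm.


f = Sigma_a_fuel / (Sigma_a_fuel + Sigma_a_mod + Sigma_a_other)
f = 0.598 / (0.598 + 0.0099 + 0.0042)
f = 0.97696

0.97696


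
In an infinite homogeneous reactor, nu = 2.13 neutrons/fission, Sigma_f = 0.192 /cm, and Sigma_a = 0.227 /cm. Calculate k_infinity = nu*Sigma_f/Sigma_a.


k_inf = nu * Sigma_f / Sigma_a
k_inf = 2.13 * 0.192 / 0.227
k_inf = 1.8016

1.8016


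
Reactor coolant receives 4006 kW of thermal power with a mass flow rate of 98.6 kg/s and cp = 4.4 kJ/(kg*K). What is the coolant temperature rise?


dT = Q / (m_dot * cp)
dT = 4006 / (98.6 * 4.4)
dT = 9.2338 C

9.2338


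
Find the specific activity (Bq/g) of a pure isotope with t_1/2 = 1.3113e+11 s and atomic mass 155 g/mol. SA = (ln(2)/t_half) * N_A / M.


lambda = ln(2) / t_half = ln(2) / 1.3113e+11 = 5.285954e-12 /s
SA = lambda * N_A / M
SA = 5.285954e-12 * 6.022e23 / 155
SA = 2.0537e+10 Bq/g

2.0537e+10


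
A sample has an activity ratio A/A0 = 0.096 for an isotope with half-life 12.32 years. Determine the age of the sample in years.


lambda = ln(2) / t_half = ln(2) / 12.32 = 0.05626195 /yr
t = -ln(A/A0) / lambda
t = -ln(0.096) / 0.05626195
t = 41.652 yr

41.652


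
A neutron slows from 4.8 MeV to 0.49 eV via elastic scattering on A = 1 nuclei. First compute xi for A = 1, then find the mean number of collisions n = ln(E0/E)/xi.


xi = 1 + (A-1)^2/(2A)*ln((A-1)/(A+1)) = 1 (for A = 1)
n = ln(E0/E) / xi
n = ln(4.8e6 / 0.49) / 1
n = ln(9.795918e+06) / 1 = 16.097

16.097


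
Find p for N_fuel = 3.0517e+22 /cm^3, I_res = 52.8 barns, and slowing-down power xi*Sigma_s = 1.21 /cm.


p = exp(-N * I * 1e-24 / (xi*Sigma_s))
p = exp(-3.0517e+22 * 52.8 * 1e-24 / 1.21)
p = 0.26404

0.26404


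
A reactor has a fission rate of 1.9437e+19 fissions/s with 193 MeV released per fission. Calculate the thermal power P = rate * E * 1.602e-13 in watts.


P = fission_rate * E_MeV * 1.602e-13
P = 1.9437e+19 * 193 * 1.602e-13
P = 6.0096e+08 W

6.0096e+08


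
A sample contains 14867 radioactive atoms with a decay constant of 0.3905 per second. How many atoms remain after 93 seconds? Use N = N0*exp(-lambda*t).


N = N0 * exp(-lambda * t)
N = 14867 * exp(-0.3905 * 93)
N = 2.5129e-12

2.5129e-12


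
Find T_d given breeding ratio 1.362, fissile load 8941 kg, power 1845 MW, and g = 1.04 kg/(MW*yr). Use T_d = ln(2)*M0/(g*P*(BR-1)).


Breeding gain G = BR - 1 = 1.362 - 1 = 0.362
Fissile production rate = g * P * G = 1.04 * 1845 * 0.362 = 694.6056 kg/yr
T_d = ln(2) * M0 / (g * P * G)
T_d = ln(2) * 8941 / 694.6056 = 8.9222 yr

8.9222


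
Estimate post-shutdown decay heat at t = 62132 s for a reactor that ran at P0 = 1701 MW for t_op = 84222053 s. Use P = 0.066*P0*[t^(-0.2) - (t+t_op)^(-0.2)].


P/P0 = 0.066 * [t^(-0.2) - (t + t_op)^(-0.2)]
P/P0 = 0.066 * [62132^(-0.2) - (62132 + 84222053)^(-0.2)]
P/P0 = 0.066 * [0.1099859 - 0.02599266] = 0.005543554
P = 1701 * 0.005543554 = 9.4296 MW

9.4296


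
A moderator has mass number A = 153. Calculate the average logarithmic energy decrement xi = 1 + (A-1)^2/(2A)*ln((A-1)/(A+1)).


xi = 1 + (A-1)^2/(2A) * ln((A-1)/(A+1))
xi = 1 + (153-1)^2/(2*153) * ln((153-1)/(153 +1))
xi = 0.013015

0.013015


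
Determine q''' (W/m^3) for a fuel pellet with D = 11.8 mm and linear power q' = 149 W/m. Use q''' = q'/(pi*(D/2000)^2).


r = D / 2 / 1000 = 11.8 / 2 / 1000 = 0.0059 m
q''' = q' / (pi * r^2)
q''' = 149 / (pi * 0.0059^2)
q''' = 1.3625e+06 W/m^3

1.3625e+06


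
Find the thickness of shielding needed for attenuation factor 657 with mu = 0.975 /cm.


x = ln(factor) / mu
x = ln(657) / 0.975
x = 6.6540 cm

6.6540


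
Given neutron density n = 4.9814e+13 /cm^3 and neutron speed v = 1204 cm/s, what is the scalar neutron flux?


phi = n * v
phi = 4.9814e+13 * 1204
phi = 5.9976e+16 /cm^2/s

5.9976e+16


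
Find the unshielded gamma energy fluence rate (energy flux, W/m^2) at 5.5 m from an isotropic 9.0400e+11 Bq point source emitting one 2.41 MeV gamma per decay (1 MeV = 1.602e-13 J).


psi = A * E * 1.602e-13 / (4*pi*r^2)
psi = 9.0400e+11 * 2.41 * 1.602e-13 / (4*pi*5.5^2)
psi = 9.1815e-04 W/m^2

9.1815e-04


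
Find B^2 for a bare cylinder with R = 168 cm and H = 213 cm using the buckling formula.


B^2 = (2.405/R)^2 + (pi/H)^2
B^2 = (2.405/168)^2 + (pi/213)^2
B^2 = 4.2247e-04 /cm^2

4.2247e-04


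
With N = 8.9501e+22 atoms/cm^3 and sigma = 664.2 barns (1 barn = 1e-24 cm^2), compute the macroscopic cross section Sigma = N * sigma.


Sigma = N * sigma_barns * 1e-24
Sigma = 8.9501e+22 * 664.2 * 1e-24
Sigma = 59.447 /cm

59.447


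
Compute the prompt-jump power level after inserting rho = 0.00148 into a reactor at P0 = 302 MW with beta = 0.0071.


P1/P0 = beta / (beta - rho)
P1/P0 = 0.0071 / (0.0071 - 0.00148) = 1.263345
P1 = 302 * 1.263345 = 381.53 MW

381.53


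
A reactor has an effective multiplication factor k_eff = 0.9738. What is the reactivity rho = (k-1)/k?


rho = (k_eff - 1) / k_eff
rho = (0.9738 - 1) / 0.9738
rho = -0.026905

-0.026905


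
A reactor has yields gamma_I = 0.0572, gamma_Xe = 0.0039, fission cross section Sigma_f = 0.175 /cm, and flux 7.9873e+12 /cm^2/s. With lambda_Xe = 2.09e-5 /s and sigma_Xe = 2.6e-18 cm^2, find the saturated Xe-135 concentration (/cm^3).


Xe_eq = (gamma_I + gamma_Xe) * Sigma_f * phi / (lambda_Xe + sigma_Xe * phi)
Numerator = (0.0572 + 0.0039) * 0.175 * 7.9873e+12 = 8.540421e+10
Denominator = 2.09e-5 + 2.6e-18 * 7.9873e+12 = 4.166698e-05
Xe_eq = 8.540421e+10 / 4.166698e-05 = 2.0497e+15 /cm^3

2.0497e+15


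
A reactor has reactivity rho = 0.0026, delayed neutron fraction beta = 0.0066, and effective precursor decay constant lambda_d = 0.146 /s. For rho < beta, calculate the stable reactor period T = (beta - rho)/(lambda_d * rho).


T = (beta - rho) / (lambda_d * rho)
T = (0.0066 - 0.0026) / (0.146 * 0.0026)
T = 10.537 s

10.537


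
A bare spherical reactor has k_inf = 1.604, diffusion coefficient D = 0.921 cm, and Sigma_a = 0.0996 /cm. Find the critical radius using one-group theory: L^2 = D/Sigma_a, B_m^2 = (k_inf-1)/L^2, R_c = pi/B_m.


L^2 = D / Sigma_a = 0.921 / 0.0996 = 9.246988 cm^2
B_m^2 = (k_inf - 1) / L^2 = (1.604 - 1) / 9.246988 = 0.06531857 /cm^2
For a bare sphere: B_g = pi/R, so R_c = pi / sqrt(B_m^2)
R_c = pi / sqrt(0.06531857) = 12.292 cm

12.292


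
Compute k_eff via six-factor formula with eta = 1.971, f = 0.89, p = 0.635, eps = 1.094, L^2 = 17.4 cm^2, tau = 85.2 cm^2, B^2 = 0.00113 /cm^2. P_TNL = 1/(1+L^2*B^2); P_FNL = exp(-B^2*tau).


k_inf = eta*f*p*eps = 1.971*0.89*0.635*1.094 = 1.218618
P_TNL = 1/(1 + L^2*B^2) = 1/(1 + 17.4*0.00113) = 0.9807171
P_FNL = exp(-B^2*tau) = exp(-0.00113*85.2) = 0.9082133
k_eff = k_inf * P_TNL * P_FNL = 1.218618 * 0.9807171 * 0.9082133
k_eff = 1.0854

1.0854


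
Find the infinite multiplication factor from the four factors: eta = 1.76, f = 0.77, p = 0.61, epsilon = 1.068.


k_inf = eta * f * p * epsilon
k_inf = 1.76 * 0.77 * 0.61 * 1.068
k_inf = 0.88289

0.88289


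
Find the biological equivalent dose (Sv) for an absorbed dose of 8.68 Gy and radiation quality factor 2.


H = D * Q
H = 8.68 * 2
H = 17.360 Sv

17.360


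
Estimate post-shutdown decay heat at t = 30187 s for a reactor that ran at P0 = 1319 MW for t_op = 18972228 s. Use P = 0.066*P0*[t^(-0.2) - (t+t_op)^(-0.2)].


P/P0 = 0.066 * [t^(-0.2) - (t + t_op)^(-0.2)]
P/P0 = 0.066 * [30187^(-0.2) - (30187 + 18972228)^(-0.2)]
P/P0 = 0.066 * [0.1270679 - 0.03501372] = 0.006075576
P = 1319 * 0.006075576 = 8.0137 MW

8.0137


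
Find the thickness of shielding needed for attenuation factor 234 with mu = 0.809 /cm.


x = ln(factor) / mu
x = ln(234) / 0.809
x = 6.7433 cm

6.7433


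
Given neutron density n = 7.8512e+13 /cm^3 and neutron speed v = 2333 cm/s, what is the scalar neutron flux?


phi = n * v
phi = 7.8512e+13 * 2333
phi = 1.8317e+17 /cm^2/s

1.8317e+17


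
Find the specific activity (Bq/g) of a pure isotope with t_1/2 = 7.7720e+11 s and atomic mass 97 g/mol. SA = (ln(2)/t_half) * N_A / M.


lambda = ln(2) / t_half = ln(2) / 7.7720e+11 = 8.918518e-13 /s
SA = lambda * N_A / M
SA = 8.918518e-13 * 6.022e23 / 97
SA = 5.5368e+09 Bq/g

5.5368e+09


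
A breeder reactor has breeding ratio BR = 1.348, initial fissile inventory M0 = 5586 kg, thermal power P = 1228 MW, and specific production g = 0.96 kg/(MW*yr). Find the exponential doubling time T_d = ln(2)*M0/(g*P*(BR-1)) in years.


Breeding gain G = BR - 1 = 1.348 - 1 = 0.348
Fissile production rate = g * P * G = 0.96 * 1228 * 0.348 = 410.25024 kg/yr
T_d = ln(2) * M0 / (g * P * G)
T_d = ln(2) * 5586 / 410.25024 = 9.4379 yr

9.4379


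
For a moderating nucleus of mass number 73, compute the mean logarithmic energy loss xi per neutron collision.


xi = 1 + (A-1)^2/(2A) * ln((A-1)/(A+1))
xi = 1 + (73-1)^2/(2*73) * ln((73-1)/(73 +1))
xi = 0.027149

0.027149


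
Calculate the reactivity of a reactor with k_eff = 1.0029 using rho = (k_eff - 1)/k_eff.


rho = (k_eff - 1) / k_eff
rho = (1.0029 - 1) / 1.0029
rho = 0.0028916

0.0028916


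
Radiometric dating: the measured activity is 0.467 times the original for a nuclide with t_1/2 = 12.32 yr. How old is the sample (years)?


lambda = ln(2) / t_half = ln(2) / 12.32 = 0.05626195 /yr
t = -ln(A/A0) / lambda
t = -ln(0.467) / 0.05626195
t = 13.534 yr

13.534


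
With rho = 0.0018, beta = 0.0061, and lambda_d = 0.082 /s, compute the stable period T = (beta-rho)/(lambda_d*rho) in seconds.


T = (beta - rho) / (lambda_d * rho)
T = (0.0061 - 0.0018) / (0.082 * 0.0018)
T = 29.133 s

29.133


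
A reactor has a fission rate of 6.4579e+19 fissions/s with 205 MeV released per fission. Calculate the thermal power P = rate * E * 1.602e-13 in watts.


P = fission_rate * E_MeV * 1.602e-13
P = 6.4579e+19 * 205 * 1.602e-13
P = 2.1208e+09 W

2.1208e+09


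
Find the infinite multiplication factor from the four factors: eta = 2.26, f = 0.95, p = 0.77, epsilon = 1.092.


k_inf = eta * f * p * epsilon
k_inf = 2.26 * 0.95 * 0.77 * 1.092
k_inf = 1.8053

1.8053


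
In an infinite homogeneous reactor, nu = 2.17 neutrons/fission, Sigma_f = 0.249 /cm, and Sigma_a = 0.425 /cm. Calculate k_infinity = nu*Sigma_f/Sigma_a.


k_inf = nu * Sigma_f / Sigma_a
k_inf = 2.17 * 0.249 / 0.425
k_inf = 1.2714

1.2714


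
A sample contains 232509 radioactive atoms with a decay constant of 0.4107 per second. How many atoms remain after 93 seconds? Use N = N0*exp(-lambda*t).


N = N0 * exp(-lambda * t)
N = 232509 * exp(-0.4107 * 93)
N = 6.0051e-12

6.0051e-12


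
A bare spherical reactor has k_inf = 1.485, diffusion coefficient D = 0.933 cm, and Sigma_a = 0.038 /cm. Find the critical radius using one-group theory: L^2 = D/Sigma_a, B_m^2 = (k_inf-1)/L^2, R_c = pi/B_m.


L^2 = D / Sigma_a = 0.933 / 0.038 = 24.55263 cm^2
B_m^2 = (k_inf - 1) / L^2 = (1.485 - 1) / 24.55263 = 0.01975348 /cm^2
For a bare sphere: B_g = pi/R, so R_c = pi / sqrt(B_m^2)
R_c = pi / sqrt(0.01975348) = 22.353 cm

22.353


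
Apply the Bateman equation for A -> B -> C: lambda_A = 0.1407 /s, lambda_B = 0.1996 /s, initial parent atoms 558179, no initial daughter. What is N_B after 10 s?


N_B(t) = lambda_A * N_A0 / (lambda_B - lambda_A) * [exp(-lambda_A*t) - exp(-lambda_B*t)]
exp(-0.1407*10) = 0.2448768; exp(-0.1996*10) = 0.1358777
N_B = 0.1407 * 558179 / (0.1996 - 0.1407) * (0.2448768 - 0.1358777)
N_B = 145337

145337


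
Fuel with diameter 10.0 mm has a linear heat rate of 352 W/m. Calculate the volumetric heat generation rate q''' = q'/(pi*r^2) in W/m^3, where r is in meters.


r = D / 2 / 1000 = 10.0 / 2 / 1000 = 0.005 m
q''' = q' / (pi * r^2)
q''' = 352 / (pi * 0.005^2)
q''' = 4.4818e+06 W/m^3

4.4818e+06


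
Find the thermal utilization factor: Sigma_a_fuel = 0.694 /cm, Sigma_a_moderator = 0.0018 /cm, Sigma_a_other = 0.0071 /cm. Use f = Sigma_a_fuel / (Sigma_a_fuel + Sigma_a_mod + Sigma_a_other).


f = Sigma_a_fuel / (Sigma_a_fuel + Sigma_a_mod + Sigma_a_other)
f = 0.694 / (0.694 + 0.0018 + 0.0071)
f = 0.98734

0.98734


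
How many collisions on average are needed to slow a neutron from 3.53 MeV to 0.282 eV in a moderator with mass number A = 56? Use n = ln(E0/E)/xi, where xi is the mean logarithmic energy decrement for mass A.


xi = 1 + (A-1)^2/(2A)*ln((A-1)/(A+1)) = 0.03529286 (for A = 56)
n = ln(E0/E) / xi
n = ln(3.53e6 / 0.282) / 0.03529286
n = ln(1.251773e+07) / 0.03529286 = 463.06

463.06


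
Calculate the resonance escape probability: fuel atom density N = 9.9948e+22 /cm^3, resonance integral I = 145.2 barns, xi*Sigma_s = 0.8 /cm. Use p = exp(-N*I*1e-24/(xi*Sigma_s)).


p = exp(-N * I * 1e-24 / (xi*Sigma_s))
p = exp(-9.9948e+22 * 145.2 * 1e-24 / 0.8)
p = 1.3233e-08

1.3233e-08


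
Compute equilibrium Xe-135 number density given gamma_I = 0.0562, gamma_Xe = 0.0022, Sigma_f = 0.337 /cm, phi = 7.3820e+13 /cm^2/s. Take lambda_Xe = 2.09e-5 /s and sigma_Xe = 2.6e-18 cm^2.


Xe_eq = (gamma_I + gamma_Xe) * Sigma_f * phi / (lambda_Xe + sigma_Xe * phi)
Numerator = (0.0562 + 0.0022) * 0.337 * 7.3820e+13 = 1.452837e+12
Denominator = 2.09e-5 + 2.6e-18 * 7.3820e+13 = 2.128320e-04
Xe_eq = 1.452837e+12 / 2.128320e-04 = 6.8262e+15 /cm^3

6.8262e+15


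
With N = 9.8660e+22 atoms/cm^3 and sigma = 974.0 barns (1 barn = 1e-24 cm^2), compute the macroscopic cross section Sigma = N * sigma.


Sigma = N * sigma_barns * 1e-24
Sigma = 9.8660e+22 * 974.0 * 1e-24
Sigma = 96.095 /cm

96.095


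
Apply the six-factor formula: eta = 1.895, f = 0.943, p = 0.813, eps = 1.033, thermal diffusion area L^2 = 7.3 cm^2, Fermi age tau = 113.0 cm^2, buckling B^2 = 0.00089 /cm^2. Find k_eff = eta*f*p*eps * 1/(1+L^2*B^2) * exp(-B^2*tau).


k_inf = eta*f*p*eps = 1.895*0.943*0.813*1.033 = 1.500762
P_TNL = 1/(1 + L^2*B^2) = 1/(1 + 7.3*0.00089) = 0.9935449
P_FNL = exp(-B^2*tau) = exp(-0.00089*113.0) = 0.9043218
k_eff = k_inf * P_TNL * P_FNL = 1.500762 * 0.9935449 * 0.9043218
k_eff = 1.3484

1.3484


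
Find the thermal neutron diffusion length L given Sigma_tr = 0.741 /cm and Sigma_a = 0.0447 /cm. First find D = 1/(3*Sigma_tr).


D = 1 / (3 * Sigma_tr) = 1 / (3 * 0.741) = 0.4498426 cm
L = sqrt(D / Sigma_a)
L = sqrt(0.4498426 / 0.0447)
L = 3.1723 cm

3.1723


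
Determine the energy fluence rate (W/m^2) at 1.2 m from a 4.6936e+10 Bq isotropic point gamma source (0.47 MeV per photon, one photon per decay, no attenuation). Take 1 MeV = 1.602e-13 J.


psi = A * E * 1.602e-13 / (4*pi*r^2)
psi = 4.6936e+10 * 0.47 * 1.602e-13 / (4*pi*1.2^2)
psi = 1.9530e-04 W/m^2

1.9530e-04


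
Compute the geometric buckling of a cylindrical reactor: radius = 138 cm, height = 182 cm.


B^2 = (2.405/R)^2 + (pi/H)^2
B^2 = (2.405/138)^2 + (pi/182)^2
B^2 = 6.0168e-04 /cm^2

6.0168e-04


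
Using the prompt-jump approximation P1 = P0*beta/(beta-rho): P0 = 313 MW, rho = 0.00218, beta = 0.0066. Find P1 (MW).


P1/P0 = beta / (beta - rho)
P1/P0 = 0.0066 / (0.0066 - 0.00218) = 1.493213
P1 = 313 * 1.493213 = 467.38 MW

467.38


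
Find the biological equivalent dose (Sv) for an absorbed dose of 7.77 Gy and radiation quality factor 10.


H = D * Q
H = 7.77 * 10
H = 77.700 Sv

77.700


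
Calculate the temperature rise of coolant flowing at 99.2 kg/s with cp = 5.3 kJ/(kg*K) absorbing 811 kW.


dT = Q / (m_dot * cp)
dT = 811 / (99.2 * 5.3)
dT = 1.5425 C

1.5425


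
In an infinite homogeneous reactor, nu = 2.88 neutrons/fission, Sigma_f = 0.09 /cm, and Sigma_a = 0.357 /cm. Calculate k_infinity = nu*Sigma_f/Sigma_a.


k_inf = nu * Sigma_f / Sigma_a
k_inf = 2.88 * 0.09 / 0.357
k_inf = 0.72605

0.72605


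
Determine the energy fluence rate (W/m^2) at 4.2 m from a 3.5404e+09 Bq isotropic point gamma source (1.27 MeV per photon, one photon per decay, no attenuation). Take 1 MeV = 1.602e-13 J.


psi = A * E * 1.602e-13 / (4*pi*r^2)
psi = 3.5404e+09 * 1.27 * 1.602e-13 / (4*pi*4.2^2)
psi = 3.2495e-06 W/m^2

3.2495e-06


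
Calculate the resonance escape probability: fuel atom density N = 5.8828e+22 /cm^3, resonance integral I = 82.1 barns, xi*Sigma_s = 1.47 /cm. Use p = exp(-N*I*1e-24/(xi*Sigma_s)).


p = exp(-N * I * 1e-24 / (xi*Sigma_s))
p = exp(-5.8828e+22 * 82.1 * 1e-24 / 1.47)
p = 0.037419

0.037419


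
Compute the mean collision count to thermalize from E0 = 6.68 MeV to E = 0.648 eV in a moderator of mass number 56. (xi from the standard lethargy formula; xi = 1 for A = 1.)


xi = 1 + (A-1)^2/(2A)*ln((A-1)/(A+1)) = 0.03529286 (for A = 56)
n = ln(E0/E) / xi
n = ln(6.68e6 / 0.648) / 0.03529286
n = ln(1.030864e+07) / 0.03529286 = 457.56

457.56


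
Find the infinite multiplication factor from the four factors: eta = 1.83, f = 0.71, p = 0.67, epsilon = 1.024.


k_inf = eta * f * p * epsilon
k_inf = 1.83 * 0.71 * 0.67 * 1.024
k_inf = 0.89142

0.89142


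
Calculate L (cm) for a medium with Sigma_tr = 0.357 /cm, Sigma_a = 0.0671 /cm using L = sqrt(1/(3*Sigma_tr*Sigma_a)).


D = 1 / (3 * Sigma_tr) = 1 / (3 * 0.357) = 0.9337068 cm
L = sqrt(D / Sigma_a)
L = sqrt(0.9337068 / 0.0671)
L = 3.7303 cm

3.7303


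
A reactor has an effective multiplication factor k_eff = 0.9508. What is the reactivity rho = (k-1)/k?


rho = (k_eff - 1) / k_eff
rho = (0.9508 - 1) / 0.9508
rho = -0.051746

-0.051746


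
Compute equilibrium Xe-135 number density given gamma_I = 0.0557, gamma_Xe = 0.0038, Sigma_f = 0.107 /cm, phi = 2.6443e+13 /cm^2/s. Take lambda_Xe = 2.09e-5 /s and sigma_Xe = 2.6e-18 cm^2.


Xe_eq = (gamma_I + gamma_Xe) * Sigma_f * phi / (lambda_Xe + sigma_Xe * phi)
Numerator = (0.0557 + 0.0038) * 0.107 * 2.6443e+13 = 1.683494e+11
Denominator = 2.09e-5 + 2.6e-18 * 2.6443e+13 = 8.965180e-05
Xe_eq = 1.683494e+11 / 8.965180e-05 = 1.8778e+15 /cm^3

1.8778e+15


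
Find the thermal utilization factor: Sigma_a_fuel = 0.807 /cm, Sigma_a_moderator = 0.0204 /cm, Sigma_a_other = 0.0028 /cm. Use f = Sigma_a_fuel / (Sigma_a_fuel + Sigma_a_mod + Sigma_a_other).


f = Sigma_a_fuel / (Sigma_a_fuel + Sigma_a_mod + Sigma_a_other)
f = 0.807 / (0.807 + 0.0204 + 0.0028)
f = 0.97205

0.97205


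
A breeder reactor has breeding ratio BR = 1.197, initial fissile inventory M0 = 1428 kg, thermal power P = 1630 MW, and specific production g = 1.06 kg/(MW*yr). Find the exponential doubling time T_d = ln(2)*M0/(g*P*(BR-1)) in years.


Breeding gain G = BR - 1 = 1.197 - 1 = 0.197
Fissile production rate = g * P * G = 1.06 * 1630 * 0.197 = 340.3766 kg/yr
T_d = ln(2) * M0 / (g * P * G)
T_d = ln(2) * 1428 / 340.3766 = 2.9080 yr

2.9080


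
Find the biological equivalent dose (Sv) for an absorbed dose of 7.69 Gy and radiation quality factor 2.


H = D * Q
H = 7.69 * 2
H = 15.380 Sv

15.380


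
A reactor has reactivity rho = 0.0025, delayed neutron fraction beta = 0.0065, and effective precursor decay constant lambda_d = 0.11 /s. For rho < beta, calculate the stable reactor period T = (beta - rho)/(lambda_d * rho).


T = (beta - rho) / (lambda_d * rho)
T = (0.0065 - 0.0025) / (0.11 * 0.0025)
T = 14.545 s

14.545


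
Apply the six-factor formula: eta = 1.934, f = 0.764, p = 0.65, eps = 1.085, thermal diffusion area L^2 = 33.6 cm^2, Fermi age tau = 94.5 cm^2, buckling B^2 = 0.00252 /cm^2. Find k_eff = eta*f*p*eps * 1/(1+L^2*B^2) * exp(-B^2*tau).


k_inf = eta*f*p*eps = 1.934*0.764*0.65*1.085 = 1.042060
P_TNL = 1/(1 + L^2*B^2) = 1/(1 + 33.6*0.00252) = 0.9219377
P_FNL = exp(-B^2*tau) = exp(-0.00252*94.5) = 0.7880924
k_eff = k_inf * P_TNL * P_FNL = 1.042060 * 0.9219377 * 0.7880924
k_eff = 0.75713

0.75713


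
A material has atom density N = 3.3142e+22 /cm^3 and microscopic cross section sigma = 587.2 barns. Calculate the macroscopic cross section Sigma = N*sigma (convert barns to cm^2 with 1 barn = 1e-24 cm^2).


Sigma = N * sigma_barns * 1e-24
Sigma = 3.3142e+22 * 587.2 * 1e-24
Sigma = 19.461 /cm

19.461


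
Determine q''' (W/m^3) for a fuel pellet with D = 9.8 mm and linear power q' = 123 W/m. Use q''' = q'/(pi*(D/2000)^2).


r = D / 2 / 1000 = 9.8 / 2 / 1000 = 0.0049 m
q''' = q' / (pi * r^2)
q''' = 123 / (pi * 0.0049^2)
q''' = 1.6307e+06 W/m^3

1.6307e+06


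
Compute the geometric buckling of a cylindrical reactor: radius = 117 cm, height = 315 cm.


B^2 = (2.405/R)^2 + (pi/H)^2
B^2 = (2.405/117)^2 + (pi/315)^2
B^2 = 5.2200e-04 /cm^2

5.2200e-04


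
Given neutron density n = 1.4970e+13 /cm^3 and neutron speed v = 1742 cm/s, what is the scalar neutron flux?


phi = n * v
phi = 1.4970e+13 * 1742
phi = 2.6078e+16 /cm^2/s

2.6078e+16


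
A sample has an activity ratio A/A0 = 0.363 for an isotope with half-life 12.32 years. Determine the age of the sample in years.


lambda = ln(2) / t_half = ln(2) / 12.32 = 0.05626195 /yr
t = -ln(A/A0) / lambda
t = -ln(0.363) / 0.05626195
t = 18.011 yr

18.011


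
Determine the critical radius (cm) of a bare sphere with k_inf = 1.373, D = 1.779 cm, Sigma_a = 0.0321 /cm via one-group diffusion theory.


L^2 = D / Sigma_a = 1.779 / 0.0321 = 55.42056 cm^2
B_m^2 = (k_inf - 1) / L^2 = (1.373 - 1) / 55.42056 = 0.006730354 /cm^2
For a bare sphere: B_g = pi/R, so R_c = pi / sqrt(B_m^2)
R_c = pi / sqrt(0.006730354) = 38.294 cm

38.294


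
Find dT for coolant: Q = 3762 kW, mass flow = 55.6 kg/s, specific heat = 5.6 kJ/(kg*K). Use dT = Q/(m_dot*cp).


dT = Q / (m_dot * cp)
dT = 3762 / (55.6 * 5.6)
dT = 12.082 C

12.082


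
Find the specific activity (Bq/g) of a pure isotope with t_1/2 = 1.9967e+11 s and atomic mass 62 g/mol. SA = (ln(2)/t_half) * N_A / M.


lambda = ln(2) / t_half = ln(2) / 1.9967e+11 = 3.471464e-12 /s
SA = lambda * N_A / M
SA = 3.471464e-12 * 6.022e23 / 62
SA = 3.3718e+10 Bq/g

3.3718e+10


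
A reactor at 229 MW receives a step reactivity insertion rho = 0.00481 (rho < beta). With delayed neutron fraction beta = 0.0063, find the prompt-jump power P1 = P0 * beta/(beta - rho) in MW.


P1/P0 = beta / (beta - rho)
P1/P0 = 0.0063 / (0.0063 - 0.00481) = 4.228188
P1 = 229 * 4.228188 = 968.26 MW

968.26


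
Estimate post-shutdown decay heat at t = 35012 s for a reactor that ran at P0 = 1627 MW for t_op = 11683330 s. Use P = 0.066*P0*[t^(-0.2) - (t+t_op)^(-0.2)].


P/P0 = 0.066 * [t^(-0.2) - (t + t_op)^(-0.2)]
P/P0 = 0.066 * [35012^(-0.2) - (35012 + 11683330)^(-0.2)]
P/P0 = 0.066 * [0.1233550 - 0.03856797] = 0.005595944
P = 1627 * 0.005595944 = 9.1046 MW

9.1046


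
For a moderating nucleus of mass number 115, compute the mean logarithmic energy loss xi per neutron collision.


xi = 1 + (A-1)^2/(2A) * ln((A-1)/(A+1))
xi = 1 + (115-1)^2/(2*115) * ln((115-1)/(115 +1))
xi = 0.017291

0.017291


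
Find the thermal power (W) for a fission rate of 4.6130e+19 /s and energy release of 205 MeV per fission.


P = fission_rate * E_MeV * 1.602e-13
P = 4.6130e+19 * 205 * 1.602e-13
P = 1.5150e+09 W

1.5150e+09


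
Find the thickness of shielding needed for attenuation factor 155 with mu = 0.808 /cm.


x = ln(factor) / mu
x = ln(155) / 0.808
x = 6.2419 cm

6.2419


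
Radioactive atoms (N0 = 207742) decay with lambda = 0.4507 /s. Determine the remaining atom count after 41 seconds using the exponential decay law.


N = N0 * exp(-lambda * t)
N = 207742 * exp(-0.4507 * 41)
N = 0.0019603

0.0019603


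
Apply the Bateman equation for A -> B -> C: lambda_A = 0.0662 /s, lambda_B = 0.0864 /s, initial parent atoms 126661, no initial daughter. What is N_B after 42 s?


N_B(t) = lambda_A * N_A0 / (lambda_B - lambda_A) * [exp(-lambda_A*t) - exp(-lambda_B*t)]
exp(-0.0662*42) = 0.06201370; exp(-0.0864*42) = 0.02654802
N_B = 0.0662 * 126661 / (0.0864 - 0.0662) * (0.06201370 - 0.02654802)
N_B = 14722

14722


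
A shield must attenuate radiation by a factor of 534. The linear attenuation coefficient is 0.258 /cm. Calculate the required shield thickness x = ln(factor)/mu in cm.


x = ln(factor) / mu
x = ln(534) / 0.258
x = 24.343 cm

24.343


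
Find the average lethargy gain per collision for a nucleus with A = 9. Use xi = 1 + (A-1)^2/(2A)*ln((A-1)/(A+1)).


xi = 1 + (A-1)^2/(2A) * ln((A-1)/(A+1))
xi = 1 + (9-1)^2/(2*9) * ln((9-1)/(9 +1))
xi = 0.20660

0.20660


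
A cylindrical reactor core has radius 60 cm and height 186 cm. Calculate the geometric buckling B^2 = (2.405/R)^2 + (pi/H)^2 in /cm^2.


B^2 = (2.405/R)^2 + (pi/H)^2
B^2 = (2.405/60)^2 + (pi/186)^2
B^2 = 0.0018920 /cm^2

0.0018920


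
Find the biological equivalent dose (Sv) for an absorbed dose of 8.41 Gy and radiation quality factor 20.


H = D * Q
H = 8.41 * 20
H = 168.20 Sv

168.20


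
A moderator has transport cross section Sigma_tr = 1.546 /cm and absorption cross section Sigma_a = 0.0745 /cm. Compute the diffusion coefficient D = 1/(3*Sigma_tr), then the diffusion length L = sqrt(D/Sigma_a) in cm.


D = 1 / (3 * Sigma_tr) = 1 / (3 * 1.546) = 0.2156102 cm
L = sqrt(D / Sigma_a)
L = sqrt(0.2156102 / 0.0745)
L = 1.7012 cm

1.7012


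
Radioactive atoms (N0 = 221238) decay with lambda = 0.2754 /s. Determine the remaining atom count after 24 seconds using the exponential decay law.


N = N0 * exp(-lambda * t)
N = 221238 * exp(-0.2754 * 24)
N = 298.09

298.09


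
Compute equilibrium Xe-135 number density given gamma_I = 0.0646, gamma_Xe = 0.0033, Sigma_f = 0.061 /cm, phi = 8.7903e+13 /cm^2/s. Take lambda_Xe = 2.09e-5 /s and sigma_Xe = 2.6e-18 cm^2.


Xe_eq = (gamma_I + gamma_Xe) * Sigma_f * phi / (lambda_Xe + sigma_Xe * phi)
Numerator = (0.0646 + 0.0033) * 0.061 * 8.7903e+13 = 3.640854e+11
Denominator = 2.09e-5 + 2.6e-18 * 8.7903e+13 = 2.494478e-04
Xe_eq = 3.640854e+11 / 2.494478e-04 = 1.4596e+15 /cm^3

1.4596e+15


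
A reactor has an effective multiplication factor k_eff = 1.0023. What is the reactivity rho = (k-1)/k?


rho = (k_eff - 1) / k_eff
rho = (1.0023 - 1) / 1.0023
rho = 0.0022947

0.0022947


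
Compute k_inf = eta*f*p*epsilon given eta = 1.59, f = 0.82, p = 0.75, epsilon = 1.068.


k_inf = eta * f * p * epsilon
k_inf = 1.59 * 0.82 * 0.75 * 1.068
k_inf = 1.0443

1.0443


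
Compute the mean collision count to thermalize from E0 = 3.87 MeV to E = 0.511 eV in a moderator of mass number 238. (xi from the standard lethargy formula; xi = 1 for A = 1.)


xi = 1 + (A-1)^2/(2A)*ln((A-1)/(A+1)) = 0.008379872 (for A = 238)
n = ln(E0/E) / xi
n = ln(3.87e6 / 0.511) / 0.008379872
n = ln(7.573386e+06) / 0.008379872 = 1890.3

1890.3


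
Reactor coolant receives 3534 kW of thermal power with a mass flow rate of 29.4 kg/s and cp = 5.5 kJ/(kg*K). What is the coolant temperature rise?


dT = Q / (m_dot * cp)
dT = 3534 / (29.4 * 5.5)
dT = 21.855 C

21.855


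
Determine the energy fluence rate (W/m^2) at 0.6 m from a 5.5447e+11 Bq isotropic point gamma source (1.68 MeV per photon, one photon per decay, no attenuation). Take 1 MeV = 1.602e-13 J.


psi = A * E * 1.602e-13 / (4*pi*r^2)
psi = 5.5447e+11 * 1.68 * 1.602e-13 / (4*pi*0.6^2)
psi = 0.032987 W/m^2

0.032987


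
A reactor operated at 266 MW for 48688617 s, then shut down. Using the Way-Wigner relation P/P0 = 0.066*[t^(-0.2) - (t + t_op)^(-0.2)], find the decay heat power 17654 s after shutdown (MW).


P/P0 = 0.066 * [t^(-0.2) - (t + t_op)^(-0.2)]
P/P0 = 0.066 * [17654^(-0.2) - (17654 + 48688617)^(-0.2)]
P/P0 = 0.066 * [0.1414593 - 0.02900568] = 0.007421939
P = 266 * 0.007421939 = 1.9742 MW

1.9742


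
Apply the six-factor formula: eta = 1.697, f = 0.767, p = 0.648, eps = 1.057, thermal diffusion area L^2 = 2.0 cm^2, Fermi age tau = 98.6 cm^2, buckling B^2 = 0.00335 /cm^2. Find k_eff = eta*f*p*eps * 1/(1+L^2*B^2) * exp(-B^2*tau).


k_inf = eta*f*p*eps = 1.697*0.767*0.648*1.057 = 0.8915120
P_TNL = 1/(1 + L^2*B^2) = 1/(1 + 2.0*0.00335) = 0.9933446
P_FNL = exp(-B^2*tau) = exp(-0.00335*98.6) = 0.7187009
k_eff = k_inf * P_TNL * P_FNL = 0.8915120 * 0.9933446 * 0.7187009
k_eff = 0.63647

0.63647


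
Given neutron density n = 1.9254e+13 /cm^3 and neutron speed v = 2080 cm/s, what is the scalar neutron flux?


phi = n * v
phi = 1.9254e+13 * 2080
phi = 4.0048e+16 /cm^2/s

4.0048e+16


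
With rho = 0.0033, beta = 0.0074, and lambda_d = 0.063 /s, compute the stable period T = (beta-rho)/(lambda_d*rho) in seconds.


T = (beta - rho) / (lambda_d * rho)
T = (0.0074 - 0.0033) / (0.063 * 0.0033)
T = 19.721 s

19.721


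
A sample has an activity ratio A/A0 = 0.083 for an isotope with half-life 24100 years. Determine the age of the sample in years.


lambda = ln(2) / t_half = ln(2) / 24100 = 2.876129e-05 /yr
t = -ln(A/A0) / lambda
t = -ln(0.083) / 2.876129e-05
t = 86537 yr

86537


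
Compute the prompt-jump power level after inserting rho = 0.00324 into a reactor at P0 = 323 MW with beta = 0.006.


P1/P0 = beta / (beta - rho)
P1/P0 = 0.006 / (0.006 - 0.00324) = 2.173913
P1 = 323 * 2.173913 = 702.17 MW

702.17


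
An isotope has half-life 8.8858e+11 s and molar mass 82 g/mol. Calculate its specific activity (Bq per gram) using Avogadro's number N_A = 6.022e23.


lambda = ln(2) / t_half = ln(2) / 8.8858e+11 = 7.800616e-13 /s
SA = lambda * N_A / M
SA = 7.800616e-13 * 6.022e23 / 82
SA = 5.7287e+09 Bq/g

5.7287e+09


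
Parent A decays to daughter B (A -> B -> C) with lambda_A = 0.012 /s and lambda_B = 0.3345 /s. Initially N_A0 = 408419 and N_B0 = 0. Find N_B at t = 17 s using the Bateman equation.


N_B(t) = lambda_A * N_A0 / (lambda_B - lambda_A) * [exp(-lambda_A*t) - exp(-lambda_B*t)]
exp(-0.012*17) = 0.8154624; exp(-0.3345*17) = 0.003391442
N_B = 0.012 * 408419 / (0.3345 - 0.012) * (0.8154624 - 0.003391442)
N_B = 12341

12341


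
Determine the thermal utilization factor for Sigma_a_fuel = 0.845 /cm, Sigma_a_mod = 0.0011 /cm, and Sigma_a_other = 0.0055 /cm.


f = Sigma_a_fuel / (Sigma_a_fuel + Sigma_a_mod + Sigma_a_other)
f = 0.845 / (0.845 + 0.0011 + 0.0055)
f = 0.99225

0.99225


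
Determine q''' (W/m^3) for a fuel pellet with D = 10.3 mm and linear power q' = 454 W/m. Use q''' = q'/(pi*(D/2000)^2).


r = D / 2 / 1000 = 10.3 / 2 / 1000 = 0.00515 m
q''' = q' / (pi * r^2)
q''' = 454 / (pi * 0.00515^2)
q''' = 5.4487e+06 W/m^3

5.4487e+06


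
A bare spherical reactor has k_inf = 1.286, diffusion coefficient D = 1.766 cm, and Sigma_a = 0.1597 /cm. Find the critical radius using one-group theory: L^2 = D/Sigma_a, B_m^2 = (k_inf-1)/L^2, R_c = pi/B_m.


L^2 = D / Sigma_a = 1.766 / 0.1597 = 11.05823 cm^2
B_m^2 = (k_inf - 1) / L^2 = (1.286 - 1) / 11.05823 = 0.02586309 /cm^2
For a bare sphere: B_g = pi/R, so R_c = pi / sqrt(B_m^2)
R_c = pi / sqrt(0.02586309) = 19.535 cm

19.535


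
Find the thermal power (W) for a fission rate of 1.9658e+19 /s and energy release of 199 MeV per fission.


P = fission_rate * E_MeV * 1.602e-13
P = 1.9658e+19 * 199 * 1.602e-13
P = 6.2669e+08 W

6.2669e+08


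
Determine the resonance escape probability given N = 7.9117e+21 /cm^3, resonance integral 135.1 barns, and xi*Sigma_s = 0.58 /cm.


p = exp(-N * I * 1e-24 / (xi*Sigma_s))
p = exp(-7.9117e+21 * 135.1 * 1e-24 / 0.58)
p = 0.15836

0.15836


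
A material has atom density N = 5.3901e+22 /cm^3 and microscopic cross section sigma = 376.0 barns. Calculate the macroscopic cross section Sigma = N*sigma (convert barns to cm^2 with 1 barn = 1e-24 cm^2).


Sigma = N * sigma_barns * 1e-24
Sigma = 5.3901e+22 * 376.0 * 1e-24
Sigma = 20.267 /cm

20.267


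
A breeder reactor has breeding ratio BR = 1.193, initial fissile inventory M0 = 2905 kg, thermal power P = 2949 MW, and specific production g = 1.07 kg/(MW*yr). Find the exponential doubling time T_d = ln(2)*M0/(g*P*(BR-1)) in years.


Breeding gain G = BR - 1 = 1.193 - 1 = 0.193
Fissile production rate = g * P * G = 1.07 * 2949 * 0.193 = 608.99799 kg/yr
T_d = ln(2) * M0 / (g * P * G)
T_d = ln(2) * 2905 / 608.99799 = 3.3064 yr

3.3064


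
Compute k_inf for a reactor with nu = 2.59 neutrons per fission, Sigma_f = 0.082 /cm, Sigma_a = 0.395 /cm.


k_inf = nu * Sigma_f / Sigma_a
k_inf = 2.59 * 0.082 / 0.395
k_inf = 0.53767

0.53767


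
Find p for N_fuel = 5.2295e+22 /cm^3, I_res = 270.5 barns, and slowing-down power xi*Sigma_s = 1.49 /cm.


p = exp(-N * I * 1e-24 / (xi*Sigma_s))
p = exp(-5.2295e+22 * 270.5 * 1e-24 / 1.49)
p = 7.5316e-05

7.5316e-05


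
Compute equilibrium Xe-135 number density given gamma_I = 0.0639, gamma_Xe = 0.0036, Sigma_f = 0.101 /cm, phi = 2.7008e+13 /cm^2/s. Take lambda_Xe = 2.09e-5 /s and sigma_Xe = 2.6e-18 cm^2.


Xe_eq = (gamma_I + gamma_Xe) * Sigma_f * phi / (lambda_Xe + sigma_Xe * phi)
Numerator = (0.0639 + 0.0036) * 0.101 * 2.7008e+13 = 1.841270e+11
Denominator = 2.09e-5 + 2.6e-18 * 2.7008e+13 = 9.112080e-05
Xe_eq = 1.841270e+11 / 9.112080e-05 = 2.0207e+15 /cm^3

2.0207e+15


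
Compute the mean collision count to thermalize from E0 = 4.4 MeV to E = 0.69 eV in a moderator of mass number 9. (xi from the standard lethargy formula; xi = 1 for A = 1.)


xi = 1 + (A-1)^2/(2A)*ln((A-1)/(A+1)) = 0.2066007 (for A = 9)
n = ln(E0/E) / xi
n = ln(4.4e6 / 0.69) / 0.2066007
n = ln(6.376812e+06) / 0.2066007 = 75.838

75.838


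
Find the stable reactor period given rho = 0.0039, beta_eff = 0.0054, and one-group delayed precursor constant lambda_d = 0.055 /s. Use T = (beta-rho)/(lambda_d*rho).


T = (beta - rho) / (lambda_d * rho)
T = (0.0054 - 0.0039) / (0.055 * 0.0039)
T = 6.9930 s

6.9930


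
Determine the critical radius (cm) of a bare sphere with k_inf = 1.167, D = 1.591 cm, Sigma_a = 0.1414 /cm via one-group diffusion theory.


L^2 = D / Sigma_a = 1.591 / 0.1414 = 11.25177 cm^2
B_m^2 = (k_inf - 1) / L^2 = (1.167 - 1) / 11.25177 = 0.01484211 /cm^2
For a bare sphere: B_g = pi/R, so R_c = pi / sqrt(B_m^2)
R_c = pi / sqrt(0.01484211) = 25.787 cm

25.787


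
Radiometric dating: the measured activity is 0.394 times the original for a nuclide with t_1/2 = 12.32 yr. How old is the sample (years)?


lambda = ln(2) / t_half = ln(2) / 12.32 = 0.05626195 /yr
t = -ln(A/A0) / lambda
t = -ln(0.394) / 0.05626195
t = 16.555 yr

16.555


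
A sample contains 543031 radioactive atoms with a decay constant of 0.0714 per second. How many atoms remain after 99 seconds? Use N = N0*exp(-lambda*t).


N = N0 * exp(-lambda * t)
N = 543031 * exp(-0.0714 * 99)
N = 462.35

462.35


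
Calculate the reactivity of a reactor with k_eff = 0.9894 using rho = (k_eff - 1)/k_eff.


rho = (k_eff - 1) / k_eff
rho = (0.9894 - 1) / 0.9894
rho = -0.010714

-0.010714


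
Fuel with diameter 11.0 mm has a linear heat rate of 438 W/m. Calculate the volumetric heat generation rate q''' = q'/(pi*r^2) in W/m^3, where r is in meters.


r = D / 2 / 1000 = 11.0 / 2 / 1000 = 0.0055 m
q''' = q' / (pi * r^2)
q''' = 438 / (pi * 0.0055^2)
q''' = 4.6089e+06 W/m^3

4.6089e+06


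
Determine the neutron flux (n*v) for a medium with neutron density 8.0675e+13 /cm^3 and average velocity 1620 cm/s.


phi = n * v
phi = 8.0675e+13 * 1620
phi = 1.3069e+17 /cm^2/s

1.3069e+17


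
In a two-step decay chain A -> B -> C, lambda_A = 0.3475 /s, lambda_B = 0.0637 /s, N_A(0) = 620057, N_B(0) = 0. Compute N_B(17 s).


N_B(t) = lambda_A * N_A0 / (lambda_B - lambda_A) * [exp(-lambda_A*t) - exp(-lambda_B*t)]
exp(-0.3475*17) = 0.002718976; exp(-0.0637*17) = 0.3386121
N_B = 0.3475 * 620057 / (0.0637 - 0.3475) * (0.002718976 - 0.3386121)
N_B = 255021

255021


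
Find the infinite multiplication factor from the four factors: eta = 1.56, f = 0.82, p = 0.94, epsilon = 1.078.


k_inf = eta * f * p * epsilon
k_inf = 1.56 * 0.82 * 0.94 * 1.078
k_inf = 1.2962

1.2962


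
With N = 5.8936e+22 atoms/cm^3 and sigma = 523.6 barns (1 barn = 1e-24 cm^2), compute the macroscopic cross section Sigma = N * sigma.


Sigma = N * sigma_barns * 1e-24
Sigma = 5.8936e+22 * 523.6 * 1e-24
Sigma = 30.859 /cm

30.859


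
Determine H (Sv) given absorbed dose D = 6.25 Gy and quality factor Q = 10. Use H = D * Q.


H = D * Q
H = 6.25 * 10
H = 62.500 Sv

62.500


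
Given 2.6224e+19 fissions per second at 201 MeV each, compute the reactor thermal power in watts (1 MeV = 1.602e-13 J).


P = fission_rate * E_MeV * 1.602e-13
P = 2.6224e+19 * 201 * 1.602e-13
P = 8.4442e+08 W

8.4442e+08


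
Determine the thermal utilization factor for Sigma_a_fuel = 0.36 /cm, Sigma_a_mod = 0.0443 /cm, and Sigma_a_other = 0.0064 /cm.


f = Sigma_a_fuel / (Sigma_a_fuel + Sigma_a_mod + Sigma_a_other)
f = 0.36 / (0.36 + 0.0443 + 0.0064)
f = 0.87655

0.87655


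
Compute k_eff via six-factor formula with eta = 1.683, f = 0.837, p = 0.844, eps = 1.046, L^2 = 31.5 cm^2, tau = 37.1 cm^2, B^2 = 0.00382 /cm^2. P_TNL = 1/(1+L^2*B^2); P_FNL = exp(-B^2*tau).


k_inf = eta*f*p*eps = 1.683*0.837*0.844*1.046 = 1.243609
P_TNL = 1/(1 + L^2*B^2) = 1/(1 + 31.5*0.00382) = 0.8925941
P_FNL = exp(-B^2*tau) = exp(-0.00382*37.1) = 0.8678625
k_eff = k_inf * P_TNL * P_FNL = 1.243609 * 0.8925941 * 0.8678625
k_eff = 0.96336

0.96336


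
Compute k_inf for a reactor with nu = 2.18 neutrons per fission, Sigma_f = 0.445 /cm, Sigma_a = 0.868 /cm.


k_inf = nu * Sigma_f / Sigma_a
k_inf = 2.18 * 0.445 / 0.868
k_inf = 1.1176

1.1176


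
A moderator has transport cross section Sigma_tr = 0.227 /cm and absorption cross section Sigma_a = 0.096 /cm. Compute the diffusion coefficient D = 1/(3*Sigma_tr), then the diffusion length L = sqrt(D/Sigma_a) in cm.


D = 1 / (3 * Sigma_tr) = 1 / (3 * 0.227) = 1.468429 cm
L = sqrt(D / Sigma_a)
L = sqrt(1.468429 / 0.096)
L = 3.9110 cm

3.9110


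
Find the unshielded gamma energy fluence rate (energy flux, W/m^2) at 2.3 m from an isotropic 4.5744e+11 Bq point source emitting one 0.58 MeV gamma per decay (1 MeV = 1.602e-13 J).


psi = A * E * 1.602e-13 / (4*pi*r^2)
psi = 4.5744e+11 * 0.58 * 1.602e-13 / (4*pi*2.3^2)
psi = 6.3938e-04 W/m^2

6.3938e-04


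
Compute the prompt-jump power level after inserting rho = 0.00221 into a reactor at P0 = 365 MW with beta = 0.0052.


P1/P0 = beta / (beta - rho)
P1/P0 = 0.0052 / (0.0052 - 0.00221) = 1.739130
P1 = 365 * 1.739130 = 634.78 MW

634.78


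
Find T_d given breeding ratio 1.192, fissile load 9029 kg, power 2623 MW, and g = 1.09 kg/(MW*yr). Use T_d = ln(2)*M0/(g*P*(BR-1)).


Breeding gain G = BR - 1 = 1.192 - 1 = 0.192
Fissile production rate = g * P * G = 1.09 * 2623 * 0.192 = 548.94144 kg/yr
T_d = ln(2) * M0 / (g * P * G)
T_d = ln(2) * 9029 / 548.94144 = 11.401 yr

11.401


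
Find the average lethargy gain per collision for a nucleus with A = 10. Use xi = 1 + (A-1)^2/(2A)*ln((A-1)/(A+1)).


xi = 1 + (A-1)^2/(2A) * ln((A-1)/(A+1))
xi = 1 + (10-1)^2/(2*10) * ln((10-1)/(10 +1))
xi = 0.18728

0.18728


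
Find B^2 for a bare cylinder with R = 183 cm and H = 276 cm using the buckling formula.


B^2 = (2.405/R)^2 + (pi/H)^2
B^2 = (2.405/183)^2 + (pi/276)^2
B^2 = 3.0228e-04 /cm^2

3.0228e-04


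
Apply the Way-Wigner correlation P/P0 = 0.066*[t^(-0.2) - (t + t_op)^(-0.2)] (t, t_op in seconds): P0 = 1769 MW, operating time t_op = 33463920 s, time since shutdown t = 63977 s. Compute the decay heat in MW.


P/P0 = 0.066 * [t^(-0.2) - (t + t_op)^(-0.2)]
P/P0 = 0.066 * [63977^(-0.2) - (63977 + 33463920)^(-0.2)]
P/P0 = 0.066 * [0.1093441 - 0.03125494] = 0.005153885
P = 1769 * 0.005153885 = 9.1172 MW

9.1172


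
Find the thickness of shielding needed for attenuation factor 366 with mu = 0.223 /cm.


x = ln(factor) / mu
x = ln(366) / 0.223
x = 26.469 cm

26.469


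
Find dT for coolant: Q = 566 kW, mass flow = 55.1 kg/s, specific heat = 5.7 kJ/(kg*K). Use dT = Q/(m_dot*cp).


dT = Q / (m_dot * cp)
dT = 566 / (55.1 * 5.7)
dT = 1.8021 C

1.8021


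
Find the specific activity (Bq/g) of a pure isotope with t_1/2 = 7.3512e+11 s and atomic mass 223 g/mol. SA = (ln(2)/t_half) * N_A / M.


lambda = ln(2) / t_half = ln(2) / 7.3512e+11 = 9.429034e-13 /s
SA = lambda * N_A / M
SA = 9.429034e-13 * 6.022e23 / 223
SA = 2.5463e+09 Bq/g

2.5463e+09
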